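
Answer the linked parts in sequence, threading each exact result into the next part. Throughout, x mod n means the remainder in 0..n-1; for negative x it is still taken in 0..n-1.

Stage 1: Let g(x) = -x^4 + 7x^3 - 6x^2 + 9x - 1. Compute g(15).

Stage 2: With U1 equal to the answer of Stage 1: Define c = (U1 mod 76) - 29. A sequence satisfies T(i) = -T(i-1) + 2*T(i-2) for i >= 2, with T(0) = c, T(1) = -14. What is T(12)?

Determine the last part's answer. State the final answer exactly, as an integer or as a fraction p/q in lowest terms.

55992

Stage 1: -1*(15)^4 + 7*(15)^3 - 6*(15)^2 + 9*(15)^1 - 1 = (-50625) + (23625) + (-1350) + (135) + (-1) = -28216; answer -28216
Stage 2: U1 = -28216; c = 27; T(2) = -1*(-14) + 2*(27) = 68; iterating: T(2)=68, T(3)=-96, T(4)=232, T(5)=-424, T(6)=888, T(7)=-1736, T(8)=3512, T(9)=-6984, T(10)=14008, T(11)=-27976, T(12)=55992; answer 55992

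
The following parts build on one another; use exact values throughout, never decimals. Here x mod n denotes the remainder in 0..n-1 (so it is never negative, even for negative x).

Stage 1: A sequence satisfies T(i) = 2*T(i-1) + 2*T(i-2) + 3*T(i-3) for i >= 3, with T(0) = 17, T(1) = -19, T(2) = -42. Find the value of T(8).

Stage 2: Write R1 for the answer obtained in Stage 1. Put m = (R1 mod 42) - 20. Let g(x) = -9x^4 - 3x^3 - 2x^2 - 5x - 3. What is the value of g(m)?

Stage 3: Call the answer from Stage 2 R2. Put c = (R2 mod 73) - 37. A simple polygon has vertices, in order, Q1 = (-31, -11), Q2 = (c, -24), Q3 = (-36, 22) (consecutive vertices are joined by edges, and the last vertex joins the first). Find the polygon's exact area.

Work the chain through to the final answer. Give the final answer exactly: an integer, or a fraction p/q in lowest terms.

Stage 1: T(3) = 2*(-42) + 2*(-19) + 3*(17) = -71; iterating: T(3)=-71, T(4)=-283, T(5)=-834, T(6)=-2447, T(7)=-7411, T(8)=-22218; answer -22218
Stage 2: R1 = -22218; m = -20; -9*(-20)^4 - 3*(-20)^3 - 2*(-20)^2 - 5*(-20)^1 - 3 = (-1440000) + (24000) + (-800) + (100) + (-3) = -1416703; answer -1416703
Stage 3: R2 = -1416703; c = -29; cross terms: (-31*-24 - -29*-11)=425, (-29*22 - -36*-24)=-1502, (-36*-11 - -31*22)=1078; twice the area = |1| = 1; area = 1/2; answer 1/2

1/2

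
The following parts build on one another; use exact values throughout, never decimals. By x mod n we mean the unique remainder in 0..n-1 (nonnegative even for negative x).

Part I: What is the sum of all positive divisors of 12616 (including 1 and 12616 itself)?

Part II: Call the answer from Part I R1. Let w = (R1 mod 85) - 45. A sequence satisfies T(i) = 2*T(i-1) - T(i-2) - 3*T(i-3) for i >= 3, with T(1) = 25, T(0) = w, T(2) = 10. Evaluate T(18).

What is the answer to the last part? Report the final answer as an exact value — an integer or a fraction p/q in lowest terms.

Part I: 12616 = 2^3 * 19 * 83; sigma = (1 + 2 + 4 + 8) * (1 + 19) * (1 + 83) = 15 * 20 * 84 = 25200; answer 25200
Part II: R1 = 25200; w = -5; T(3) = 2*(10) - 1*(25) - 3*(-5) = 10; iterating: T(3)=10, T(4)=-65, T(5)=-170, T(6)=-305, T(7)=-245, T(8)=325, T(9)=1810, T(10)=4030, T(11)=5275, T(12)=1090, T(13)=-15185, T(14)=-47285, T(15)=-82655, T(16)=-72470, T(17)=79570, T(18)=479575; answer 479575

479575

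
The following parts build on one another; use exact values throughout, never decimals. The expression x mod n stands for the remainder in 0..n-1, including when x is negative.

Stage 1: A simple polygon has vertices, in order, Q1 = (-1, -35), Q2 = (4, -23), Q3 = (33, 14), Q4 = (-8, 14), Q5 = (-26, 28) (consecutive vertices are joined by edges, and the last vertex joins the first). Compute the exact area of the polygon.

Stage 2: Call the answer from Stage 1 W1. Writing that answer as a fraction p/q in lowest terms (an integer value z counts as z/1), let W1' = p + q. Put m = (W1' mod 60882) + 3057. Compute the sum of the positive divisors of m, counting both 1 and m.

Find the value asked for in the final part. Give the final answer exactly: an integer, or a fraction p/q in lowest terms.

4374

Stage 1: cross terms: (-1*-23 - 4*-35)=163, (4*14 - 33*-23)=815, (33*14 - -8*14)=574, (-8*28 - -26*14)=140, (-26*-35 - -1*28)=938; twice the area = |2630| = 2630; area = 1315; answer 1315
Stage 2: W1 = 1315; threaded value p + q = 1316; m = 4373; 4373 is prime, so its only divisors are 1 and 4373; sigma = 1 + 4373 = 4374; answer 4374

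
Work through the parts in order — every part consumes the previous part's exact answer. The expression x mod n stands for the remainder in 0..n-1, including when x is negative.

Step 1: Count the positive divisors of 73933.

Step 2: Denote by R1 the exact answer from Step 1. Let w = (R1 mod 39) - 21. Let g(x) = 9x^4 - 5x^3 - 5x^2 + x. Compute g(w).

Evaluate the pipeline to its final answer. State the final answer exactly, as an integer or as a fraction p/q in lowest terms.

774792

Step 1: 73933 = 17 * 4349; number of divisors = (1+1) * (1+1) = 4; answer 4
Step 2: R1 = 4; w = -17; 9*(-17)^4 - 5*(-17)^3 - 5*(-17)^2 + 1*(-17)^1 = (751689) + (24565) + (-1445) + (-17) = 774792; answer 774792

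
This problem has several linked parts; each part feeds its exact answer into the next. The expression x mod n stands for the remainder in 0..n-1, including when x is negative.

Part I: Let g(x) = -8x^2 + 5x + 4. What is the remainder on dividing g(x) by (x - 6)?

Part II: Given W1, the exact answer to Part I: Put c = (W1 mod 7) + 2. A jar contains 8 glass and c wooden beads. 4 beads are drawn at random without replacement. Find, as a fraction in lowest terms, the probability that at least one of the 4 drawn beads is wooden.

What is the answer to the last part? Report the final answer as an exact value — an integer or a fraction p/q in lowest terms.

37/39

Part I: remainder = value at the root: -8*(6)^2 + 5*(6)^1 + 4 = (-288) + (30) + (4) = -254; answer -254
Part II: W1 = -254; c = 7; total draws C(15,4) = 1365; complement C(8,4) = 70; favorable 1365 - 70 = 1295; P = 37/39; answer 37/39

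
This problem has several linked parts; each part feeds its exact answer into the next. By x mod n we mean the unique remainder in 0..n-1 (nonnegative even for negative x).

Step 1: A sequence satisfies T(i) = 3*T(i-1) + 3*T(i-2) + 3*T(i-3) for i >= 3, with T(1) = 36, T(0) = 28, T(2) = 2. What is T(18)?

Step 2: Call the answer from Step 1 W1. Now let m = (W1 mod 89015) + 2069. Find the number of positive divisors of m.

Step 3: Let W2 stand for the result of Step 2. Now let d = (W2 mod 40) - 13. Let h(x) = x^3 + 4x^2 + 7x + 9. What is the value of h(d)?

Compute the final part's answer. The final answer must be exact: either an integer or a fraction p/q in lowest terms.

-459

Step 1: T(3) = 3*(2) + 3*(36) + 3*(28) = 198; iterating: T(3)=198, T(4)=708, T(5)=2724, T(6)=10890, T(7)=42966, T(8)=169740, T(9)=670788, T(10)=2650482, T(11)=10473030, T(12)=41382900, T(13)=163519236, T(14)=646125498, T(15)=2553082902, T(16)=10088182908, T(17)=39862173924, T(18)=157510319202; answer 157510319202
Step 2: W1 = 157510319202; m = 59071; 59071 = 19 * 3109; number of divisors = (1+1) * (1+1) = 4; answer 4
Step 3: W2 = 4; d = -9; 1*(-9)^3 + 4*(-9)^2 + 7*(-9)^1 + 9 = (-729) + (324) + (-63) + (9) = -459; answer -459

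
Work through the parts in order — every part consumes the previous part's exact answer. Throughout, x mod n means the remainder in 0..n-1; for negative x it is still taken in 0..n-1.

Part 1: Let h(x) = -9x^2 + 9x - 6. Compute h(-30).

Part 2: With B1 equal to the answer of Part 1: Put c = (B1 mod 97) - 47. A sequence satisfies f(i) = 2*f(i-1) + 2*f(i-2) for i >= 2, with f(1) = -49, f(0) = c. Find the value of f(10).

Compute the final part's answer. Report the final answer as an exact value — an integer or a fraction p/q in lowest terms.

-249376

Part 1: -9*(-30)^2 + 9*(-30)^1 - 6 = (-8100) + (-270) + (-6) = -8376; answer -8376
Part 2: B1 = -8376; c = 16; f(2) = 2*(-49) + 2*(16) = -66; iterating: f(2)=-66, f(3)=-230, f(4)=-592, f(5)=-1644, f(6)=-4472, f(7)=-12232, f(8)=-33408, f(9)=-91280, f(10)=-249376; answer -249376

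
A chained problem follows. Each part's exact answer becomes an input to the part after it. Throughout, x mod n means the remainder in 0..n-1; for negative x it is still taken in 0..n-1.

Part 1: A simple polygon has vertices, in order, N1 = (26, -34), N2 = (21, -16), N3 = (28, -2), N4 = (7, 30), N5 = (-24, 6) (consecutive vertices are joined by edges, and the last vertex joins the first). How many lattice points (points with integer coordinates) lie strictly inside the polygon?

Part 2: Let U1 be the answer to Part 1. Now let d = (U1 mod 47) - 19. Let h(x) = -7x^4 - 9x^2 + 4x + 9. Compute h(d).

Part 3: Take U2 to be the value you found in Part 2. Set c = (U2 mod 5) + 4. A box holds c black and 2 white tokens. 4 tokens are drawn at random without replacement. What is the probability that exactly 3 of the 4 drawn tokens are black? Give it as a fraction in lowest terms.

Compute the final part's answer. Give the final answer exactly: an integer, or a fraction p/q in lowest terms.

Part 1: cross terms: (26*-16 - 21*-34)=298, (21*-2 - 28*-16)=406, (28*30 - 7*-2)=854, (7*6 - -24*30)=762, (-24*-34 - 26*6)=660; twice the area = |2980| = 2980; area = 1490; boundary points = 1 + 7 + 1 + 1 + 10 = 20; strictly interior points = area - boundary/2 + 1 = 1481; answer 1481
Part 2: U1 = 1481; d = 5; -7*(5)^4 - 9*(5)^2 + 4*(5)^1 + 9 = (-4375) + (-225) + (20) + (9) = -4571; answer -4571
Part 3: U2 = -4571; c = 8; total draws C(10,4) = 210; favorable C(8,3)*C(2,1) = 112; P = 8/15; answer 8/15

8/15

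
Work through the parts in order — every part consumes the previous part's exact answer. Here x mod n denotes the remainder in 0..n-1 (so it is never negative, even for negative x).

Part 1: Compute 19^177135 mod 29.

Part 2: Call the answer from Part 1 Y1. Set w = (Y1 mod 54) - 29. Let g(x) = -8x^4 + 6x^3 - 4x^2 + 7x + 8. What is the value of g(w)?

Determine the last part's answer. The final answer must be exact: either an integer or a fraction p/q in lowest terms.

Part 1: squarings mod 29: 19^1=19, 19^2=13, 19^4=24, 19^8=25, 19^16=16, 19^32=24, 19^64=25, 19^128=16, 19^256=24, 19^512=25, 19^1024=16, 19^2048=24, 19^4096=25, 19^8192=16, 19^16384=24, 19^32768=25, 19^65536=16, 19^131072=24; 19^177135 = 19^1 * 19^2 * 19^4 * 19^8 * 19^32 * 19^64 * 19^128 * 19^256 * 19^512 * 19^4096 * 19^8192 * 19^32768 * 19^131072 = 12 (mod 29); answer 12
Part 2: Y1 = 12; w = -17; -8*(-17)^4 + 6*(-17)^3 - 4*(-17)^2 + 7*(-17)^1 + 8 = (-668168) + (-29478) + (-1156) + (-119) + (8) = -698913; answer -698913

-698913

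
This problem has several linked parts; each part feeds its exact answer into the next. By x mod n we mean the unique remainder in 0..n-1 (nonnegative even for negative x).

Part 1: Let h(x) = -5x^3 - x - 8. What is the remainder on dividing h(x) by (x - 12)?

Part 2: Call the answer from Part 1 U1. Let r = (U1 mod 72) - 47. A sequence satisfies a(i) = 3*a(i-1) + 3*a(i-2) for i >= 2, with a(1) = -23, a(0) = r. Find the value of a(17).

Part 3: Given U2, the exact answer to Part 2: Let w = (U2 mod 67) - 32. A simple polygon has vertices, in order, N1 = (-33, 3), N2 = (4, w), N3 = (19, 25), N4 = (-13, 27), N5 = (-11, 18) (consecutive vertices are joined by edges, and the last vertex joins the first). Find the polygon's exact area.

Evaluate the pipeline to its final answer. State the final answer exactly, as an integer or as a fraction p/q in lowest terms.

Part 1: remainder = value at the root: -5*(12)^3 - 1*(12)^1 - 8 = (-8640) + (-12) + (-8) = -8660; answer -8660
Part 2: U1 = -8660; r = 5; a(2) = 3*(-23) + 3*(5) = -54; iterating: a(2)=-54, a(3)=-231, a(4)=-855, a(5)=-3258, a(6)=-12339, a(7)=-46791, a(8)=-177390, a(9)=-672543, a(10)=-2549799, a(11)=-9667026, a(12)=-36650475, a(13)=-138952503, a(14)=-526808934, a(15)=-1997284311, a(16)=-7572279735, a(17)=-28708692138; answer -28708692138
Part 3: U2 = -28708692138; w = 11; cross terms: (-33*11 - 4*3)=-375, (4*25 - 19*11)=-109, (19*27 - -13*25)=838, (-13*18 - -11*27)=63, (-11*3 - -33*18)=561; twice the area = |978| = 978; area = 489; answer 489

489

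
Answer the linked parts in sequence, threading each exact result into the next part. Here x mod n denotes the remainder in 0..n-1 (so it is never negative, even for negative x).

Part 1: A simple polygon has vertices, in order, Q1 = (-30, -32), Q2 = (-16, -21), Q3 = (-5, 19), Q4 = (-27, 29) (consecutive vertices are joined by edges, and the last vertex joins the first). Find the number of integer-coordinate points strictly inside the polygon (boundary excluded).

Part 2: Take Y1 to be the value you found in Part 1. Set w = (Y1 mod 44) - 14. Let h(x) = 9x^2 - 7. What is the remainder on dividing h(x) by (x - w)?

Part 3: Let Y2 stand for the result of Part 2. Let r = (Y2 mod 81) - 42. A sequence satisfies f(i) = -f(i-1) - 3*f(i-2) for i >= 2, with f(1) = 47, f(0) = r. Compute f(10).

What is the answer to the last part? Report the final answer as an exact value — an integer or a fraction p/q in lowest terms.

-10337

Part 1: cross terms: (-30*-21 - -16*-32)=118, (-16*19 - -5*-21)=-409, (-5*29 - -27*19)=368, (-27*-32 - -30*29)=1734; twice the area = |1811| = 1811; area = 1811/2; boundary points = 1 + 1 + 2 + 1 = 5; strictly interior points = area - boundary/2 + 1 = 904; answer 904
Part 2: Y1 = 904; w = 10; remainder = value at the root: 9*(10)^2 - 7 = (900) + (-7) = 893; answer 893
Part 3: Y2 = 893; r = -40; f(2) = -1*(47) - 3*(-40) = 73; iterating: f(2)=73, f(3)=-214, f(4)=-5, f(5)=647, f(6)=-632, f(7)=-1309, f(8)=3205, f(9)=722, f(10)=-10337; answer -10337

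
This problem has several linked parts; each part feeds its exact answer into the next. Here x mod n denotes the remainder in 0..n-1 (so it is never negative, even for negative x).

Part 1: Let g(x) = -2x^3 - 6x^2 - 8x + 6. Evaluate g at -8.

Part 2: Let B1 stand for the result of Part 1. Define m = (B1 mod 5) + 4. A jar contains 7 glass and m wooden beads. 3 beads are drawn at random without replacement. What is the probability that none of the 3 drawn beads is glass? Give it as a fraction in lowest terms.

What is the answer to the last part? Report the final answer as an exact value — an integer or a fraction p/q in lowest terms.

Part 1: -2*(-8)^3 - 6*(-8)^2 - 8*(-8)^1 + 6 = (1024) + (-384) + (64) + (6) = 710; answer 710
Part 2: B1 = 710; m = 4; total draws C(11,3) = 165; favorable C(4,3) = 4; P = 4/165; answer 4/165

4/165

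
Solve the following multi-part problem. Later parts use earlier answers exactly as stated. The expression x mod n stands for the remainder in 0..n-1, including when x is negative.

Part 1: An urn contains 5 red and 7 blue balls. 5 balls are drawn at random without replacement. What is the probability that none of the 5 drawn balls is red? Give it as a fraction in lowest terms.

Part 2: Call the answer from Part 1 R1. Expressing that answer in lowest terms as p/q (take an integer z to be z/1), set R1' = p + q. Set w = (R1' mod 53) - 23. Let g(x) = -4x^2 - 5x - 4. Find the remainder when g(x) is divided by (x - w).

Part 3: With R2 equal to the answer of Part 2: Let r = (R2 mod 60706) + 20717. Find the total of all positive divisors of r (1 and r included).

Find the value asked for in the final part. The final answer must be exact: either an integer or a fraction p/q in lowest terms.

143640

Part 1: total draws C(12,5) = 792; favorable C(7,5) = 21; P = 7/264; answer 7/264
Part 2: R1 = 7/264; threaded value p + q = 271; w = -17; remainder = value at the root: -4*(-17)^2 - 5*(-17)^1 - 4 = (-1156) + (85) + (-4) = -1075; answer -1075
Part 3: R2 = -1075; r = 80348; 80348 = 2^2 * 53 * 379; sigma = (1 + 2 + 4) * (1 + 53) * (1 + 379) = 7 * 54 * 380 = 143640; answer 143640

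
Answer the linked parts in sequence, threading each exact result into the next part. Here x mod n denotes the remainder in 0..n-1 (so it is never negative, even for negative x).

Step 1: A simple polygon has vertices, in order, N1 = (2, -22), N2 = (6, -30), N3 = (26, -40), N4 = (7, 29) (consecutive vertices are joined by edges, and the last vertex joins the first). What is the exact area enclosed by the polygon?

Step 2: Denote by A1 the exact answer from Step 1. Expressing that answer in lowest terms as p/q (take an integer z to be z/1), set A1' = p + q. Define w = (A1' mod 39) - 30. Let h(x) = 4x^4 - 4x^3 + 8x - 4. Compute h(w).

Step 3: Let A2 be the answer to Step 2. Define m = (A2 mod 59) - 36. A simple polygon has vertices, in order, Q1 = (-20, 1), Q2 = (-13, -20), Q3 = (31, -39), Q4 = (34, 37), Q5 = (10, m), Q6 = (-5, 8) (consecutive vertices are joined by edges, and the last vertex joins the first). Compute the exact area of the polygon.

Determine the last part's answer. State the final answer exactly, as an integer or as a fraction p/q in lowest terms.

1861

Step 1: cross terms: (2*-30 - 6*-22)=72, (6*-40 - 26*-30)=540, (26*29 - 7*-40)=1034, (7*-22 - 2*29)=-212; twice the area = |1434| = 1434; area = 717; answer 717
Step 2: A1 = 717; threaded value p + q = 718; w = -14; 4*(-14)^4 - 4*(-14)^3 + 8*(-14)^1 - 4 = (153664) + (10976) + (-112) + (-4) = 164524; answer 164524
Step 3: A2 = 164524; m = -4; cross terms: (-20*-20 - -13*1)=413, (-13*-39 - 31*-20)=1127, (31*37 - 34*-39)=2473, (34*-4 - 10*37)=-506, (10*8 - -5*-4)=60, (-5*1 - -20*8)=155; twice the area = |3722| = 3722; area = 1861; answer 1861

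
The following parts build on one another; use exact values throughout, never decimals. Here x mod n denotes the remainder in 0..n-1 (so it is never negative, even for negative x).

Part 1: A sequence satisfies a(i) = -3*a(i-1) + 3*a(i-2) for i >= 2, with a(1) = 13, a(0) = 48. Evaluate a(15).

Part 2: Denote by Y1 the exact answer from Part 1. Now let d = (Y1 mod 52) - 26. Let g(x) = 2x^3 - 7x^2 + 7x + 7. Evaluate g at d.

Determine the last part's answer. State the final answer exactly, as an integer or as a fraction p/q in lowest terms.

-40059

Part 1: a(2) = -3*(13) + 3*(48) = 105; iterating: a(2)=105, a(3)=-276, a(4)=1143, a(5)=-4257, a(6)=16200, a(7)=-61371, a(8)=232713, a(9)=-882252, a(10)=3344895, a(11)=-12681441, a(12)=48079008, a(13)=-182281347, a(14)=691081065, a(15)=-2620087236; answer -2620087236
Part 2: Y1 = -2620087236; d = -26; 2*(-26)^3 - 7*(-26)^2 + 7*(-26)^1 + 7 = (-35152) + (-4732) + (-182) + (7) = -40059; answer -40059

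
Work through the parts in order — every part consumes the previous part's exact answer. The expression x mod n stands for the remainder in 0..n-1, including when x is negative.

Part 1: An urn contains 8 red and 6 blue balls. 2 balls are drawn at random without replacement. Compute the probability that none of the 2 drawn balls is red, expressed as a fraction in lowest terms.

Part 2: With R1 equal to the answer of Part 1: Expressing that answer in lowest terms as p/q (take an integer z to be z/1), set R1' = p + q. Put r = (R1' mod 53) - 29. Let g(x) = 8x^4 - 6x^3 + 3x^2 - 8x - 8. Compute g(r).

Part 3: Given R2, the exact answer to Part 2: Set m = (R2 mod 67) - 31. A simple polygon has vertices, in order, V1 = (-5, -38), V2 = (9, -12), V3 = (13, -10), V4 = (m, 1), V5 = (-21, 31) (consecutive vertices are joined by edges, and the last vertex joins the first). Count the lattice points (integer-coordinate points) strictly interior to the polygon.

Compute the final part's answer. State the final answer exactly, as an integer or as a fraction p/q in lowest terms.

847

Part 1: total draws C(14,2) = 91; favorable C(6,2) = 15; P = 15/91; answer 15/91
Part 2: R1 = 15/91; threaded value p + q = 106; r = -29; 8*(-29)^4 - 6*(-29)^3 + 3*(-29)^2 - 8*(-29)^1 - 8 = (5658248) + (146334) + (2523) + (232) + (-8) = 5807329; answer 5807329
Part 3: R2 = 5807329; m = 6; cross terms: (-5*-12 - 9*-38)=402, (9*-10 - 13*-12)=66, (13*1 - 6*-10)=73, (6*31 - -21*1)=207, (-21*-38 - -5*31)=953; twice the area = |1701| = 1701; area = 1701/2; boundary points = 2 + 2 + 1 + 3 + 1 = 9; strictly interior points = area - boundary/2 + 1 = 847; answer 847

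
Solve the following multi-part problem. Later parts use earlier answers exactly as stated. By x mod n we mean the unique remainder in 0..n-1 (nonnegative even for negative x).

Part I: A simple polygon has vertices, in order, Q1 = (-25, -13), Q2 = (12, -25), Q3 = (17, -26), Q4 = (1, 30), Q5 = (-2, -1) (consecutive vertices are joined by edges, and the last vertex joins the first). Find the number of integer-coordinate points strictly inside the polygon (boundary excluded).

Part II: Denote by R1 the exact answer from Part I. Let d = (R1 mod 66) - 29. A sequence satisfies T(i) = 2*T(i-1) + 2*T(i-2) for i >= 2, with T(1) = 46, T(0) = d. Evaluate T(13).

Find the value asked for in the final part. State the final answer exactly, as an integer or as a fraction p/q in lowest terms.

4776064

Part I: cross terms: (-25*-25 - 12*-13)=781, (12*-26 - 17*-25)=113, (17*30 - 1*-26)=536, (1*-1 - -2*30)=59, (-2*-13 - -25*-1)=1; twice the area = |1490| = 1490; area = 745; boundary points = 1 + 1 + 8 + 1 + 1 = 12; strictly interior points = area - boundary/2 + 1 = 740; answer 740
Part II: R1 = 740; d = -15; T(2) = 2*(46) + 2*(-15) = 62; iterating: T(2)=62, T(3)=216, T(4)=556, T(5)=1544, T(6)=4200, T(7)=11488, T(8)=31376, T(9)=85728, T(10)=234208, T(11)=639872, T(12)=1748160, T(13)=4776064; answer 4776064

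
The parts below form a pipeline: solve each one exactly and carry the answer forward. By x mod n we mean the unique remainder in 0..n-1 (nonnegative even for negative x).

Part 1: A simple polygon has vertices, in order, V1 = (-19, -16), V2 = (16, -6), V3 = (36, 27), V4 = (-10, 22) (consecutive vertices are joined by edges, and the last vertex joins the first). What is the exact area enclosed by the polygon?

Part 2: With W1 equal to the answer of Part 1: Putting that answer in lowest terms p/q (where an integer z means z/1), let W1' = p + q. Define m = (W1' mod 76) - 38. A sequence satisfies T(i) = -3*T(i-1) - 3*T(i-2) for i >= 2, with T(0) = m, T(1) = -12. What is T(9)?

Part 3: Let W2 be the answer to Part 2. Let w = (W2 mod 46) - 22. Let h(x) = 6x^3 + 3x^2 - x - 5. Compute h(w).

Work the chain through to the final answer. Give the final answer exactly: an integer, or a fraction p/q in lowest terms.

-5695

Part 1: cross terms: (-19*-6 - 16*-16)=370, (16*27 - 36*-6)=648, (36*22 - -10*27)=1062, (-10*-16 - -19*22)=578; twice the area = |2658| = 2658; area = 1329; answer 1329
Part 2: W1 = 1329; threaded value p + q = 1330; m = 0; T(2) = -3*(-12) - 3*(0) = 36; iterating: T(2)=36, T(3)=-72, T(4)=108, T(5)=-108, T(6)=0, T(7)=324, T(8)=-972, T(9)=1944; answer 1944
Part 3: W2 = 1944; w = -10; 6*(-10)^3 + 3*(-10)^2 - 1*(-10)^1 - 5 = (-6000) + (300) + (10) + (-5) = -5695; answer -5695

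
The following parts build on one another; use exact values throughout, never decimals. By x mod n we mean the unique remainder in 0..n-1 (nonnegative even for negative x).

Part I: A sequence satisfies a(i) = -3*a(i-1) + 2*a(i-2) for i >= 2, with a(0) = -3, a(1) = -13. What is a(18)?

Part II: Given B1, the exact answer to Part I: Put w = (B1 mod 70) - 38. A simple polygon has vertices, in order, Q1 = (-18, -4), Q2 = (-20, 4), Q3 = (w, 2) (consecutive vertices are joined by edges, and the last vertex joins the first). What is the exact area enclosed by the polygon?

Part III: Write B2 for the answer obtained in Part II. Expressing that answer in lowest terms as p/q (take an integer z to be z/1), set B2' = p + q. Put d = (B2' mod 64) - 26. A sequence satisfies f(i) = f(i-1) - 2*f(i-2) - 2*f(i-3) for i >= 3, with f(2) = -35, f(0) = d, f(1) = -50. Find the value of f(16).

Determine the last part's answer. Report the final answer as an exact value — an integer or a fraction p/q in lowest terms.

190025

Part I: a(2) = -3*(-13) + 2*(-3) = 33; iterating: a(2)=33, a(3)=-125, a(4)=441, a(5)=-1573, a(6)=5601, a(7)=-19949, a(8)=71049, a(9)=-253045, a(10)=901233, a(11)=-3209789, a(12)=11431833, a(13)=-40715077, a(14)=145008897, a(15)=-516456845, a(16)=1839388329, a(17)=-6551078677, a(18)=23332012689; answer 23332012689
Part II: B1 = 23332012689; w = 31; cross terms: (-18*4 - -20*-4)=-152, (-20*2 - 31*4)=-164, (31*-4 - -18*2)=-88; twice the area = |-404| = 404; area = 202; answer 202
Part III: B2 = 202; threaded value p + q = 203; d = -15; f(3) = 1*(-35) - 2*(-50) - 2*(-15) = 95; iterating: f(3)=95, f(4)=265, f(5)=145, f(6)=-575, f(7)=-1395, f(8)=-535, f(9)=3405, f(10)=7265, f(11)=1525, f(12)=-19815, f(13)=-37395, f(14)=-815, f(15)=113605, f(16)=190025; answer 190025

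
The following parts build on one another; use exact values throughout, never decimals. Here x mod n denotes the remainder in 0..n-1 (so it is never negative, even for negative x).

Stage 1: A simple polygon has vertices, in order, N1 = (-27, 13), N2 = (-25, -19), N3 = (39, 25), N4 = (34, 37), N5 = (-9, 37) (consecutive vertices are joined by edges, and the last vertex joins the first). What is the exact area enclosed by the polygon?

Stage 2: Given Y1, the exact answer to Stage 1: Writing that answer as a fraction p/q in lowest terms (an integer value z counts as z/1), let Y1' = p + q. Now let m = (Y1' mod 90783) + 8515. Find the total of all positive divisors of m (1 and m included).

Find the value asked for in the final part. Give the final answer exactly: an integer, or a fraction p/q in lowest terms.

Stage 1: cross terms: (-27*-19 - -25*13)=838, (-25*25 - 39*-19)=116, (39*37 - 34*25)=593, (34*37 - -9*37)=1591, (-9*13 - -27*37)=882; twice the area = |4020| = 4020; area = 2010; answer 2010
Stage 2: Y1 = 2010; threaded value p + q = 2011; m = 10526; 10526 = 2 * 19 * 277; sigma = (1 + 2) * (1 + 19) * (1 + 277) = 3 * 20 * 278 = 16680; answer 16680

16680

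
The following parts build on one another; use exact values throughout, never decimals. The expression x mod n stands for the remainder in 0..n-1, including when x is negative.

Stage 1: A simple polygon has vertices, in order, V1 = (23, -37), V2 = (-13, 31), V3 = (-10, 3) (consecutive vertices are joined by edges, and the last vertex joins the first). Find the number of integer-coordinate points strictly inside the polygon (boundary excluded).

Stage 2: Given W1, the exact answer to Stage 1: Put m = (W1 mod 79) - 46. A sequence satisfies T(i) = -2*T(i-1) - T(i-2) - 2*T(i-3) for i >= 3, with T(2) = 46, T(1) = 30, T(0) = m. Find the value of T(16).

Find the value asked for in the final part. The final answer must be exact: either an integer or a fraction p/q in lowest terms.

Stage 1: cross terms: (23*31 - -13*-37)=232, (-13*3 - -10*31)=271, (-10*-37 - 23*3)=301; twice the area = |804| = 804; area = 402; boundary points = 4 + 1 + 1 = 6; strictly interior points = area - boundary/2 + 1 = 400; answer 400
Stage 2: W1 = 400; m = -41; T(3) = -2*(46) - 1*(30) - 2*(-41) = -40; iterating: T(3)=-40, T(4)=-26, T(5)=0, T(6)=106, T(7)=-160, T(8)=214, T(9)=-480, T(10)=1066, T(11)=-2080, T(12)=4054, T(13)=-8160, T(14)=16426, T(15)=-32800, T(16)=65494; answer 65494

65494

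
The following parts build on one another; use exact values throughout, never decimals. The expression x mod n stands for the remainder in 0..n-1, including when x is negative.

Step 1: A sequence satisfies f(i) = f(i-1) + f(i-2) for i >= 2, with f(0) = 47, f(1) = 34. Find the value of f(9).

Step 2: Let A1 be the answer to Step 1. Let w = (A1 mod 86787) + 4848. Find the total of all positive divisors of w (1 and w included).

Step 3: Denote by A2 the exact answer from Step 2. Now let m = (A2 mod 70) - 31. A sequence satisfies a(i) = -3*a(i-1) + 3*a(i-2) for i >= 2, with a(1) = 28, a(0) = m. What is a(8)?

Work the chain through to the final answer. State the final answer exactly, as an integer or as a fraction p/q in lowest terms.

Step 1: f(2) = 1*(34) + 1*(47) = 81; iterating: f(2)=81, f(3)=115, f(4)=196, f(5)=311, f(6)=507, f(7)=818, f(8)=1325, f(9)=2143; answer 2143
Step 2: A1 = 2143; w = 6991; 6991 is prime, so its only divisors are 1 and 6991; sigma = 1 + 6991 = 6992; answer 6992
Step 3: A2 = 6992; m = 31; a(2) = -3*(28) + 3*(31) = 9; iterating: a(2)=9, a(3)=57, a(4)=-144, a(5)=603, a(6)=-2241, a(7)=8532, a(8)=-32319; answer -32319

-32319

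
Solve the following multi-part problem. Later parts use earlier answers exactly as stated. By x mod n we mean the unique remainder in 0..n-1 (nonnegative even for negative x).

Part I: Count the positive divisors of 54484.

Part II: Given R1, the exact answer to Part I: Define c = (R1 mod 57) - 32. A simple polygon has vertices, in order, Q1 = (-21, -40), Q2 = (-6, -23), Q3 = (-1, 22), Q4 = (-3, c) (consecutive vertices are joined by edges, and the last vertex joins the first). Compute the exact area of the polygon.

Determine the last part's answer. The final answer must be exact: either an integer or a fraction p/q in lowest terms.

63

Part I: 54484 = 2^2 * 53 * 257; number of divisors = (2+1) * (1+1) * (1+1) = 12; answer 12
Part II: R1 = 12; c = -20; cross terms: (-21*-23 - -6*-40)=243, (-6*22 - -1*-23)=-155, (-1*-20 - -3*22)=86, (-3*-40 - -21*-20)=-300; twice the area = |-126| = 126; area = 63; answer 63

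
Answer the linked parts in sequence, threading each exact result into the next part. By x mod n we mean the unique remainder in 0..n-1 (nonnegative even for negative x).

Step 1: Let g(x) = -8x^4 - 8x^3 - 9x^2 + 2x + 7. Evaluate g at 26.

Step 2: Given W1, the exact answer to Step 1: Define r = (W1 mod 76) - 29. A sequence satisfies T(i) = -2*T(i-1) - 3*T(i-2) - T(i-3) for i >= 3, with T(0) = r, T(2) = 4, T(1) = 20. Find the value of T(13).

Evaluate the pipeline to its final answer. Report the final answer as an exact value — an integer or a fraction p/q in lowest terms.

8314

Step 1: -8*(26)^4 - 8*(26)^3 - 9*(26)^2 + 2*(26)^1 + 7 = (-3655808) + (-140608) + (-6084) + (52) + (7) = -3802441; answer -3802441
Step 2: W1 = -3802441; r = 38; T(3) = -2*(4) - 3*(20) - 1*(38) = -106; iterating: T(3)=-106, T(4)=180, T(5)=-46, T(6)=-342, T(7)=642, T(8)=-212, T(9)=-1160, T(10)=2314, T(11)=-936, T(12)=-3910, T(13)=8314; answer 8314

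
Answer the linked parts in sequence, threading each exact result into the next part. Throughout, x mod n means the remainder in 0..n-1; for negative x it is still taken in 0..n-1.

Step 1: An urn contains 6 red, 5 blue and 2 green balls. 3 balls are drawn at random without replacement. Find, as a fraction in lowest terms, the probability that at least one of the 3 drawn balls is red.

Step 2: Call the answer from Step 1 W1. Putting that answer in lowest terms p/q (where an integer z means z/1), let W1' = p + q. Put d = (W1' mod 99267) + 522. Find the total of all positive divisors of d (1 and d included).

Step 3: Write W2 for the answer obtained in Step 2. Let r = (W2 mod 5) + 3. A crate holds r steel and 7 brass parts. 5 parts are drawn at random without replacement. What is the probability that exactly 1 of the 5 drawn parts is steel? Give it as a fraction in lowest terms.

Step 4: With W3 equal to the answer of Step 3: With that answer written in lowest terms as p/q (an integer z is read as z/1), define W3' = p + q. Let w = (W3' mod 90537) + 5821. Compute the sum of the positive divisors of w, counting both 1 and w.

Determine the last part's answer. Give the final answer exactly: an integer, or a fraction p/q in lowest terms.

11010

Step 1: total draws C(13,3) = 286; complement C(7,3) = 35; favorable 286 - 35 = 251; P = 251/286; answer 251/286
Step 2: W1 = 251/286; threaded value p + q = 537; d = 1059; 1059 = 3 * 353; sigma = (1 + 3) * (1 + 353) = 4 * 354 = 1416; answer 1416
Step 3: W2 = 1416; r = 4; total draws C(11,5) = 462; favorable C(4,1)*C(7,4) = 140; P = 10/33; answer 10/33
Step 4: W3 = 10/33; threaded value p + q = 43; w = 5864; 5864 = 2^3 * 733; sigma = (1 + 2 + 4 + 8) * (1 + 733) = 15 * 734 = 11010; answer 11010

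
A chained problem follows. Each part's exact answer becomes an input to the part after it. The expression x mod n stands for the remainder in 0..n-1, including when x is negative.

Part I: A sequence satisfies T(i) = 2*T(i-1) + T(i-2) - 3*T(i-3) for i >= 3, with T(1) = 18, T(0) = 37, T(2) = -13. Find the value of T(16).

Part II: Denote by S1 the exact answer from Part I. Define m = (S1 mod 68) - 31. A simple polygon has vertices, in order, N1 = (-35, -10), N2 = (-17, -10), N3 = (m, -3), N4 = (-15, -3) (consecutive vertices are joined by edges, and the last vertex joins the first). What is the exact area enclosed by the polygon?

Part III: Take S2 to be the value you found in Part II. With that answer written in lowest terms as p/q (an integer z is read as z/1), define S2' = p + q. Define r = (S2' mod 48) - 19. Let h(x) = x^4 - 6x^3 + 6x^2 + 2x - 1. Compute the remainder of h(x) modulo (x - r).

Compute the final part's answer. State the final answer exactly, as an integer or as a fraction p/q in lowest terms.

-5

Part I: T(3) = 2*(-13) + 1*(18) - 3*(37) = -119; iterating: T(3)=-119, T(4)=-305, T(5)=-690, T(6)=-1328, T(7)=-2431, T(8)=-4120, T(9)=-6687, T(10)=-10201, T(11)=-14729, T(12)=-19598, T(13)=-23322, T(14)=-22055, T(15)=-8638, T(16)=30635; answer 30635
Part II: S1 = 30635; m = 4; cross terms: (-35*-10 - -17*-10)=180, (-17*-3 - 4*-10)=91, (4*-3 - -15*-3)=-57, (-15*-10 - -35*-3)=45; twice the area = |259| = 259; area = 259/2; answer 259/2
Part III: S2 = 259/2; threaded value p + q = 261; r = 2; remainder = value at the root: 1*(2)^4 - 6*(2)^3 + 6*(2)^2 + 2*(2)^1 - 1 = (16) + (-48) + (24) + (4) + (-1) = -5; answer -5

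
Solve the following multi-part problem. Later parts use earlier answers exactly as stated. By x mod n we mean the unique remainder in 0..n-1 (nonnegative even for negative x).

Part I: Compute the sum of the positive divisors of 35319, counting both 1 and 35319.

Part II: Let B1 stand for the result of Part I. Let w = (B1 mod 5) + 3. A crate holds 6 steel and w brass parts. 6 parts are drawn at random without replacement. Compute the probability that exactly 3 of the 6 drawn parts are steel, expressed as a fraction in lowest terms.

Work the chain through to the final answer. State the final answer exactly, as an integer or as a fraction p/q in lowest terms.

Part I: 35319 = 3 * 61 * 193; sigma = (1 + 3) * (1 + 61) * (1 + 193) = 4 * 62 * 194 = 48112; answer 48112
Part II: B1 = 48112; w = 5; total draws C(11,6) = 462; favorable C(6,3)*C(5,3) = 200; P = 100/231; answer 100/231

100/231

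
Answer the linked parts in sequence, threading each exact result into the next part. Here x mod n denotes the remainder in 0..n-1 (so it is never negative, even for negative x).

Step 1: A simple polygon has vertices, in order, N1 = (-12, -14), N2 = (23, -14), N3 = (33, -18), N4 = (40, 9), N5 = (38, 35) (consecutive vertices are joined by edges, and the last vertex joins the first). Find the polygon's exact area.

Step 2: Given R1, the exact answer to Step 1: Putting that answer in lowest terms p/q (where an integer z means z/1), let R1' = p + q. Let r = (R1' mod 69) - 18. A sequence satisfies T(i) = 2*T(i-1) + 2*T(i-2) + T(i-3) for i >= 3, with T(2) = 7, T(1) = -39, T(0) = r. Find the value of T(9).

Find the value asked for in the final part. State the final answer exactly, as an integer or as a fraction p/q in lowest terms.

Step 1: cross terms: (-12*-14 - 23*-14)=490, (23*-18 - 33*-14)=48, (33*9 - 40*-18)=1017, (40*35 - 38*9)=1058, (38*-14 - -12*35)=-112; twice the area = |2501| = 2501; area = 2501/2; answer 2501/2
Step 2: R1 = 2501/2; threaded value p + q = 2503; r = 1; T(3) = 2*(7) + 2*(-39) + 1*(1) = -63; iterating: T(3)=-63, T(4)=-151, T(5)=-421, T(6)=-1207, T(7)=-3407, T(8)=-9649, T(9)=-27319; answer -27319

-27319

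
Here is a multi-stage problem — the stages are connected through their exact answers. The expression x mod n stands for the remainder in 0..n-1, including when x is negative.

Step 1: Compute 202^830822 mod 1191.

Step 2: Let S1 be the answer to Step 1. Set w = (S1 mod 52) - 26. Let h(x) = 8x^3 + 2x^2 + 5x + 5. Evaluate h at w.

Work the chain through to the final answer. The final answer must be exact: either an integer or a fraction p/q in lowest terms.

-38806

Step 1: squarings mod 1191: 202^1=202, 202^2=310, 202^4=820, 202^8=676, 202^16=823, 202^32=841, 202^64=1018, 202^128=154, 202^256=1087, 202^512=97, 202^1024=1072, 202^2048=1060, 202^4096=487, 202^8192=160, 202^16384=589, 202^32768=340, 202^65536=73, 202^131072=565, 202^262144=37, 202^524288=178; 202^830822 = 202^2 * 202^4 * 202^32 * 202^64 * 202^256 * 202^1024 * 202^2048 * 202^8192 * 202^32768 * 202^262144 * 202^524288 = 529 (mod 1191); answer 529
Step 2: S1 = 529; w = -17; 8*(-17)^3 + 2*(-17)^2 + 5*(-17)^1 + 5 = (-39304) + (578) + (-85) + (5) = -38806; answer -38806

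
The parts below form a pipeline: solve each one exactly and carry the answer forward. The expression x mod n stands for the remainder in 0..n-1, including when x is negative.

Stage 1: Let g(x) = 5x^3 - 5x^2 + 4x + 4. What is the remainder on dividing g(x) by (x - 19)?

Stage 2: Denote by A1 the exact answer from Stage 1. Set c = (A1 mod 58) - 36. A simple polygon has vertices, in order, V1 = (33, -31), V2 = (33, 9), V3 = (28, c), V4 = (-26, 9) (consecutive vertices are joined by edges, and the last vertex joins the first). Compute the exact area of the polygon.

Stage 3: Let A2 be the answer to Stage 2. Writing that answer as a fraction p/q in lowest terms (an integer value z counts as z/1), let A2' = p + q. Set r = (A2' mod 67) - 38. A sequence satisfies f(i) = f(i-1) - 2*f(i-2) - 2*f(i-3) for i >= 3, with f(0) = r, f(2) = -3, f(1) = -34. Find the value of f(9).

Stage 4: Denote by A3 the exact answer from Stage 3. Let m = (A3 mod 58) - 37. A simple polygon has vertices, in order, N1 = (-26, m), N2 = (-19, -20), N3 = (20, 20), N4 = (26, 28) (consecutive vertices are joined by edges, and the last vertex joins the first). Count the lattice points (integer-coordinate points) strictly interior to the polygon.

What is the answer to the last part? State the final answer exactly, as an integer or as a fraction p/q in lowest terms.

Stage 1: remainder = value at the root: 5*(19)^3 - 5*(19)^2 + 4*(19)^1 + 4 = (34295) + (-1805) + (76) + (4) = 32570; answer 32570
Stage 2: A1 = 32570; c = -4; cross terms: (33*9 - 33*-31)=1320, (33*-4 - 28*9)=-384, (28*9 - -26*-4)=148, (-26*-31 - 33*9)=509; twice the area = |1593| = 1593; area = 1593/2; answer 1593/2
Stage 3: A2 = 1593/2; threaded value p + q = 1595; r = 16; f(3) = 1*(-3) - 2*(-34) - 2*(16) = 33; iterating: f(3)=33, f(4)=107, f(5)=47, f(6)=-233, f(7)=-541, f(8)=-169, f(9)=1379; answer 1379
Stage 4: A3 = 1379; m = 8; cross terms: (-26*-20 - -19*8)=672, (-19*20 - 20*-20)=20, (20*28 - 26*20)=40, (26*8 - -26*28)=936; twice the area = |1668| = 1668; area = 834; boundary points = 7 + 1 + 2 + 4 = 14; strictly interior points = area - boundary/2 + 1 = 828; answer 828

828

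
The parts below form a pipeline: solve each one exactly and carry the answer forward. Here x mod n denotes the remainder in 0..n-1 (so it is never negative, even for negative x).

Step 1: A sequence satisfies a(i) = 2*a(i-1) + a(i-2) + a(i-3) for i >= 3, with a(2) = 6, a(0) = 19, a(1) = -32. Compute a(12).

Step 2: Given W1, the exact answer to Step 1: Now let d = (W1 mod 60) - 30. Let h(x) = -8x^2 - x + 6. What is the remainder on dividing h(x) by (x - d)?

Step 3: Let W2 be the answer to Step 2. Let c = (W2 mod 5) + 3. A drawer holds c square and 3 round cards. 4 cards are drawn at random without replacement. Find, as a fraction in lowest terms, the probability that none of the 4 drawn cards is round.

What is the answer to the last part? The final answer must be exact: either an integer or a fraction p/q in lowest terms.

1/14

Step 1: a(3) = 2*(6) + 1*(-32) + 1*(19) = -1; iterating: a(3)=-1, a(4)=-28, a(5)=-51, a(6)=-131, a(7)=-341, a(8)=-864, a(9)=-2200, a(10)=-5605, a(11)=-14274, a(12)=-36353; answer -36353
Step 2: W1 = -36353; d = -23; remainder = value at the root: -8*(-23)^2 - 1*(-23)^1 + 6 = (-4232) + (23) + (6) = -4203; answer -4203
Step 3: W2 = -4203; c = 5; total draws C(8,4) = 70; favorable C(5,4) = 5; P = 1/14; answer 1/14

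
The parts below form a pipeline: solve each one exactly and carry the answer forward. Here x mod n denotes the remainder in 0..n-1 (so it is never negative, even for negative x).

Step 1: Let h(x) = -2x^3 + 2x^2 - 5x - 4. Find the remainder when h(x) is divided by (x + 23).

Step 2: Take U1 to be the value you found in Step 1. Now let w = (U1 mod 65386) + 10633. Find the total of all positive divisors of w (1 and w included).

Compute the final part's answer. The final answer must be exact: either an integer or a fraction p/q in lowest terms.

67770

Step 1: remainder = value at the root: -2*(-23)^3 + 2*(-23)^2 - 5*(-23)^1 - 4 = (24334) + (1058) + (115) + (-4) = 25503; answer 25503
Step 2: U1 = 25503; w = 36136; 36136 = 2^3 * 4517; sigma = (1 + 2 + 4 + 8) * (1 + 4517) = 15 * 4518 = 67770; answer 67770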